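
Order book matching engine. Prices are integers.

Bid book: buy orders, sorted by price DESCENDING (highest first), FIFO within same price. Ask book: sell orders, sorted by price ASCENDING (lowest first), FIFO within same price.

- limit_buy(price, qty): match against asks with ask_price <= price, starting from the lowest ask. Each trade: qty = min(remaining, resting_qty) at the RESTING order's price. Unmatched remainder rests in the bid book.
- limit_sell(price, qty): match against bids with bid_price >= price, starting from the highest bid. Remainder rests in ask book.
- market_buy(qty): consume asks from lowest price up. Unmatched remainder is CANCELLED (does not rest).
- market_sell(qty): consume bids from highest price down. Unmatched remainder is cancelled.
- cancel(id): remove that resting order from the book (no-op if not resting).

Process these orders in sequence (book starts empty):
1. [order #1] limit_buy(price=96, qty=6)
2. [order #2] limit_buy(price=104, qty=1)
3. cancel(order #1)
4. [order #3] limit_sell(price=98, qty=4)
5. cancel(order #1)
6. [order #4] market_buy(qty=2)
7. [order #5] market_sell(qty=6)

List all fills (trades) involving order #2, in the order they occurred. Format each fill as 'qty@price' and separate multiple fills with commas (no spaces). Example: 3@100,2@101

Answer: 1@104

Derivation:
After op 1 [order #1] limit_buy(price=96, qty=6): fills=none; bids=[#1:6@96] asks=[-]
After op 2 [order #2] limit_buy(price=104, qty=1): fills=none; bids=[#2:1@104 #1:6@96] asks=[-]
After op 3 cancel(order #1): fills=none; bids=[#2:1@104] asks=[-]
After op 4 [order #3] limit_sell(price=98, qty=4): fills=#2x#3:1@104; bids=[-] asks=[#3:3@98]
After op 5 cancel(order #1): fills=none; bids=[-] asks=[#3:3@98]
After op 6 [order #4] market_buy(qty=2): fills=#4x#3:2@98; bids=[-] asks=[#3:1@98]
After op 7 [order #5] market_sell(qty=6): fills=none; bids=[-] asks=[#3:1@98]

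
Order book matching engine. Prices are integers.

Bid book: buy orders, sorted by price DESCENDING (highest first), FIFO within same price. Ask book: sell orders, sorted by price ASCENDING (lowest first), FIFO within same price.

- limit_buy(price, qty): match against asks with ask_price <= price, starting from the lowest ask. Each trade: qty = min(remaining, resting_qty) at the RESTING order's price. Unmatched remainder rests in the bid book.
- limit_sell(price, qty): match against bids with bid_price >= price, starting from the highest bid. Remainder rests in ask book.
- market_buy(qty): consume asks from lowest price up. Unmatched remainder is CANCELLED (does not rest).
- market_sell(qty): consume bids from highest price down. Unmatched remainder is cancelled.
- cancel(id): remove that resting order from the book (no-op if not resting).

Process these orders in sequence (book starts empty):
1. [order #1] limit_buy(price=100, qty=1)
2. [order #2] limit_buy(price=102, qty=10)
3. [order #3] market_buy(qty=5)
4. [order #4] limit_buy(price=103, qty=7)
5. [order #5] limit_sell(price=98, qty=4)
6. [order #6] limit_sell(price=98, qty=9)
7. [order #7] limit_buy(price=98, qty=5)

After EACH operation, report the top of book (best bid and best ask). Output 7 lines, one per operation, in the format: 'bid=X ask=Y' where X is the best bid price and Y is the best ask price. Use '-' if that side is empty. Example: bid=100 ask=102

Answer: bid=100 ask=-
bid=102 ask=-
bid=102 ask=-
bid=103 ask=-
bid=103 ask=-
bid=102 ask=-
bid=102 ask=-

Derivation:
After op 1 [order #1] limit_buy(price=100, qty=1): fills=none; bids=[#1:1@100] asks=[-]
After op 2 [order #2] limit_buy(price=102, qty=10): fills=none; bids=[#2:10@102 #1:1@100] asks=[-]
After op 3 [order #3] market_buy(qty=5): fills=none; bids=[#2:10@102 #1:1@100] asks=[-]
After op 4 [order #4] limit_buy(price=103, qty=7): fills=none; bids=[#4:7@103 #2:10@102 #1:1@100] asks=[-]
After op 5 [order #5] limit_sell(price=98, qty=4): fills=#4x#5:4@103; bids=[#4:3@103 #2:10@102 #1:1@100] asks=[-]
After op 6 [order #6] limit_sell(price=98, qty=9): fills=#4x#6:3@103 #2x#6:6@102; bids=[#2:4@102 #1:1@100] asks=[-]
After op 7 [order #7] limit_buy(price=98, qty=5): fills=none; bids=[#2:4@102 #1:1@100 #7:5@98] asks=[-]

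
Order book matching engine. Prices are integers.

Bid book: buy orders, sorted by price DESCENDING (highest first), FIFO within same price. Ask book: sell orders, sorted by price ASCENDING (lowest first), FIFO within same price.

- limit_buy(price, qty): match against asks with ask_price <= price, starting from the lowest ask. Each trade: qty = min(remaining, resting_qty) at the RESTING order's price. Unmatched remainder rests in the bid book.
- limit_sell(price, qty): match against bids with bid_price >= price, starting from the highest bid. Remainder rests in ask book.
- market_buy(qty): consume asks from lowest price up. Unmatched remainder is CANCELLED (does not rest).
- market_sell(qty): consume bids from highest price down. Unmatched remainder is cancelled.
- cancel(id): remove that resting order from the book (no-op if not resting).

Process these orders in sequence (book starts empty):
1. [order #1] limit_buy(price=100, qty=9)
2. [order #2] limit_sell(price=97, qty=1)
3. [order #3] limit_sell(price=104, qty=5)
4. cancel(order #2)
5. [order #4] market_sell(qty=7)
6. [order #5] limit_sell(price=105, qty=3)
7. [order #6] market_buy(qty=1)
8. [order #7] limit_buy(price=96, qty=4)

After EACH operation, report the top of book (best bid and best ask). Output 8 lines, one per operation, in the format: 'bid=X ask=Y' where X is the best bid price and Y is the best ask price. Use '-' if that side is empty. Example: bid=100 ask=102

After op 1 [order #1] limit_buy(price=100, qty=9): fills=none; bids=[#1:9@100] asks=[-]
After op 2 [order #2] limit_sell(price=97, qty=1): fills=#1x#2:1@100; bids=[#1:8@100] asks=[-]
After op 3 [order #3] limit_sell(price=104, qty=5): fills=none; bids=[#1:8@100] asks=[#3:5@104]
After op 4 cancel(order #2): fills=none; bids=[#1:8@100] asks=[#3:5@104]
After op 5 [order #4] market_sell(qty=7): fills=#1x#4:7@100; bids=[#1:1@100] asks=[#3:5@104]
After op 6 [order #5] limit_sell(price=105, qty=3): fills=none; bids=[#1:1@100] asks=[#3:5@104 #5:3@105]
After op 7 [order #6] market_buy(qty=1): fills=#6x#3:1@104; bids=[#1:1@100] asks=[#3:4@104 #5:3@105]
After op 8 [order #7] limit_buy(price=96, qty=4): fills=none; bids=[#1:1@100 #7:4@96] asks=[#3:4@104 #5:3@105]

Answer: bid=100 ask=-
bid=100 ask=-
bid=100 ask=104
bid=100 ask=104
bid=100 ask=104
bid=100 ask=104
bid=100 ask=104
bid=100 ask=104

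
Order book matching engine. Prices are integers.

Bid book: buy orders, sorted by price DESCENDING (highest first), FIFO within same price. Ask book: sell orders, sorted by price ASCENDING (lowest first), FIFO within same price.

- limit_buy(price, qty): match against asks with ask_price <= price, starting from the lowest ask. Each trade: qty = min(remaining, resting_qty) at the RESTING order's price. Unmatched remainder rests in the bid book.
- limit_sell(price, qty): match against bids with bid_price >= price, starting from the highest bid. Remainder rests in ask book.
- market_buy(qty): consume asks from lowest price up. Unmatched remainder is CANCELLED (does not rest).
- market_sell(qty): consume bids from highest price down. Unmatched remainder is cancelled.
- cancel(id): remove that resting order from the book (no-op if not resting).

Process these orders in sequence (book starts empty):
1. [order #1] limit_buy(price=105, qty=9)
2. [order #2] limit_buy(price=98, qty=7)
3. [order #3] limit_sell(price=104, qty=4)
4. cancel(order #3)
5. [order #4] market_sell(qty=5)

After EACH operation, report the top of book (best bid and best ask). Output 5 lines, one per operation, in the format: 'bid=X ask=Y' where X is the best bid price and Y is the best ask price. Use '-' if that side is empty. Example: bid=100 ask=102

Answer: bid=105 ask=-
bid=105 ask=-
bid=105 ask=-
bid=105 ask=-
bid=98 ask=-

Derivation:
After op 1 [order #1] limit_buy(price=105, qty=9): fills=none; bids=[#1:9@105] asks=[-]
After op 2 [order #2] limit_buy(price=98, qty=7): fills=none; bids=[#1:9@105 #2:7@98] asks=[-]
After op 3 [order #3] limit_sell(price=104, qty=4): fills=#1x#3:4@105; bids=[#1:5@105 #2:7@98] asks=[-]
After op 4 cancel(order #3): fills=none; bids=[#1:5@105 #2:7@98] asks=[-]
After op 5 [order #4] market_sell(qty=5): fills=#1x#4:5@105; bids=[#2:7@98] asks=[-]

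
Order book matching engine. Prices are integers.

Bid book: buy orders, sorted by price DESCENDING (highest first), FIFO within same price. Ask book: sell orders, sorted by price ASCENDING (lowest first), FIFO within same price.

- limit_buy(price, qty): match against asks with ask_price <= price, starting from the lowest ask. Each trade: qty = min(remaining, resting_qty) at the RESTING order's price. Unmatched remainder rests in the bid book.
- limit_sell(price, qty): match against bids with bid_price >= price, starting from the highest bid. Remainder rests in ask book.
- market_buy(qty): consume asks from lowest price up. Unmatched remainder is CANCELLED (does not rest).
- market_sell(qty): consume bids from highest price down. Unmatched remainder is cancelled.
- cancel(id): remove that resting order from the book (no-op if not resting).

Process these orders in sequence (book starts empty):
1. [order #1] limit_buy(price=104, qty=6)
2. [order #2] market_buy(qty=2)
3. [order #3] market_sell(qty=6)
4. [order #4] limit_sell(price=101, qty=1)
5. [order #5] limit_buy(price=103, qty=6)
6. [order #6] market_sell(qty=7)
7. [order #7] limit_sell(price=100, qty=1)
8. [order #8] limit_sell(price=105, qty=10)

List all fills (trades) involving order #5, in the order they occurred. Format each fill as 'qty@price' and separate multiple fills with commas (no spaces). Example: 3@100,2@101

After op 1 [order #1] limit_buy(price=104, qty=6): fills=none; bids=[#1:6@104] asks=[-]
After op 2 [order #2] market_buy(qty=2): fills=none; bids=[#1:6@104] asks=[-]
After op 3 [order #3] market_sell(qty=6): fills=#1x#3:6@104; bids=[-] asks=[-]
After op 4 [order #4] limit_sell(price=101, qty=1): fills=none; bids=[-] asks=[#4:1@101]
After op 5 [order #5] limit_buy(price=103, qty=6): fills=#5x#4:1@101; bids=[#5:5@103] asks=[-]
After op 6 [order #6] market_sell(qty=7): fills=#5x#6:5@103; bids=[-] asks=[-]
After op 7 [order #7] limit_sell(price=100, qty=1): fills=none; bids=[-] asks=[#7:1@100]
After op 8 [order #8] limit_sell(price=105, qty=10): fills=none; bids=[-] asks=[#7:1@100 #8:10@105]

Answer: 1@101,5@103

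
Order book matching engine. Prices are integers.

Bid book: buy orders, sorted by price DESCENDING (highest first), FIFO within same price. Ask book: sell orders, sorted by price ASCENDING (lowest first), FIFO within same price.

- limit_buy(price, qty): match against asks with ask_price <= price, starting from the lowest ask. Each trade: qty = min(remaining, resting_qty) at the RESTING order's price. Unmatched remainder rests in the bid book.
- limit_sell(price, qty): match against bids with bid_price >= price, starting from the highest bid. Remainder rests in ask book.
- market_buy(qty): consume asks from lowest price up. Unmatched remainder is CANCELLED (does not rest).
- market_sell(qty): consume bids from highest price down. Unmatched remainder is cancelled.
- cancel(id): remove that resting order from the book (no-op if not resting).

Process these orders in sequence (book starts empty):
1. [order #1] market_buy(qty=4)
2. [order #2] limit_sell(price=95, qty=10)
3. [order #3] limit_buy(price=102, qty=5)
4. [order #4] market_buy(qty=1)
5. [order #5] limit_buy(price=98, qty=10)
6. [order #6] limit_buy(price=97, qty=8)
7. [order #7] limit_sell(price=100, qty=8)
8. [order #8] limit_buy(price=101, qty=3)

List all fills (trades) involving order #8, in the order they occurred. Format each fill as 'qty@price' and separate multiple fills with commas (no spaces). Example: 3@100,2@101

Answer: 3@100

Derivation:
After op 1 [order #1] market_buy(qty=4): fills=none; bids=[-] asks=[-]
After op 2 [order #2] limit_sell(price=95, qty=10): fills=none; bids=[-] asks=[#2:10@95]
After op 3 [order #3] limit_buy(price=102, qty=5): fills=#3x#2:5@95; bids=[-] asks=[#2:5@95]
After op 4 [order #4] market_buy(qty=1): fills=#4x#2:1@95; bids=[-] asks=[#2:4@95]
After op 5 [order #5] limit_buy(price=98, qty=10): fills=#5x#2:4@95; bids=[#5:6@98] asks=[-]
After op 6 [order #6] limit_buy(price=97, qty=8): fills=none; bids=[#5:6@98 #6:8@97] asks=[-]
After op 7 [order #7] limit_sell(price=100, qty=8): fills=none; bids=[#5:6@98 #6:8@97] asks=[#7:8@100]
After op 8 [order #8] limit_buy(price=101, qty=3): fills=#8x#7:3@100; bids=[#5:6@98 #6:8@97] asks=[#7:5@100]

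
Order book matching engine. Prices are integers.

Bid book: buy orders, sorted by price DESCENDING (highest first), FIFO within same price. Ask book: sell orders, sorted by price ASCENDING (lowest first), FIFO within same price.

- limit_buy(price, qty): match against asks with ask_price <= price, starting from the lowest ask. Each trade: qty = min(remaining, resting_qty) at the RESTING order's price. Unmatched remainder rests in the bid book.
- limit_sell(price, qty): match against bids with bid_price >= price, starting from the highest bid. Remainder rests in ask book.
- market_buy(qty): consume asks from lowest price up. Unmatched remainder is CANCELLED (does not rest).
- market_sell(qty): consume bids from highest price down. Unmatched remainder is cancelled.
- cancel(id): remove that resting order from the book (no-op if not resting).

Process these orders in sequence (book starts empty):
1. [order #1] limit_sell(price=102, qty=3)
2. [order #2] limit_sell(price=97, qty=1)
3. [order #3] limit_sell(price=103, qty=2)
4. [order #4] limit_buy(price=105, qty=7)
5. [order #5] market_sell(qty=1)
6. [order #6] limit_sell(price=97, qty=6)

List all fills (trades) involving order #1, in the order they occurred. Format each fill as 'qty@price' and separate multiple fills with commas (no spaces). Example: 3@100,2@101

Answer: 3@102

Derivation:
After op 1 [order #1] limit_sell(price=102, qty=3): fills=none; bids=[-] asks=[#1:3@102]
After op 2 [order #2] limit_sell(price=97, qty=1): fills=none; bids=[-] asks=[#2:1@97 #1:3@102]
After op 3 [order #3] limit_sell(price=103, qty=2): fills=none; bids=[-] asks=[#2:1@97 #1:3@102 #3:2@103]
After op 4 [order #4] limit_buy(price=105, qty=7): fills=#4x#2:1@97 #4x#1:3@102 #4x#3:2@103; bids=[#4:1@105] asks=[-]
After op 5 [order #5] market_sell(qty=1): fills=#4x#5:1@105; bids=[-] asks=[-]
After op 6 [order #6] limit_sell(price=97, qty=6): fills=none; bids=[-] asks=[#6:6@97]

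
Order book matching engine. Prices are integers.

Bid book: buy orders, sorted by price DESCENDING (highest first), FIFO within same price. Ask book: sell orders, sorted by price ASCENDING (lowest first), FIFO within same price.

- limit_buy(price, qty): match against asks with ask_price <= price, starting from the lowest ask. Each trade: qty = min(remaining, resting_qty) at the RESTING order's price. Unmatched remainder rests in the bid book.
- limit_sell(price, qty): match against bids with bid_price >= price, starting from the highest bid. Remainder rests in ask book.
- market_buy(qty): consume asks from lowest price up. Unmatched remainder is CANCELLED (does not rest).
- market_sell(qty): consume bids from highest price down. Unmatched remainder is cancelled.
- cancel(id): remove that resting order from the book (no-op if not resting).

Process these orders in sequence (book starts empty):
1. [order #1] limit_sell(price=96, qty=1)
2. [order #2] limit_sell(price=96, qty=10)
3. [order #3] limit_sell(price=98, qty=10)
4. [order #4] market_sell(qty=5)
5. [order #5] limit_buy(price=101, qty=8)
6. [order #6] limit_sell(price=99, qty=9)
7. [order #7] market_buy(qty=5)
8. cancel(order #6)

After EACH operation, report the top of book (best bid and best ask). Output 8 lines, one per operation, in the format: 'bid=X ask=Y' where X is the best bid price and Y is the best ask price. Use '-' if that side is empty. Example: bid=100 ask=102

After op 1 [order #1] limit_sell(price=96, qty=1): fills=none; bids=[-] asks=[#1:1@96]
After op 2 [order #2] limit_sell(price=96, qty=10): fills=none; bids=[-] asks=[#1:1@96 #2:10@96]
After op 3 [order #3] limit_sell(price=98, qty=10): fills=none; bids=[-] asks=[#1:1@96 #2:10@96 #3:10@98]
After op 4 [order #4] market_sell(qty=5): fills=none; bids=[-] asks=[#1:1@96 #2:10@96 #3:10@98]
After op 5 [order #5] limit_buy(price=101, qty=8): fills=#5x#1:1@96 #5x#2:7@96; bids=[-] asks=[#2:3@96 #3:10@98]
After op 6 [order #6] limit_sell(price=99, qty=9): fills=none; bids=[-] asks=[#2:3@96 #3:10@98 #6:9@99]
After op 7 [order #7] market_buy(qty=5): fills=#7x#2:3@96 #7x#3:2@98; bids=[-] asks=[#3:8@98 #6:9@99]
After op 8 cancel(order #6): fills=none; bids=[-] asks=[#3:8@98]

Answer: bid=- ask=96
bid=- ask=96
bid=- ask=96
bid=- ask=96
bid=- ask=96
bid=- ask=96
bid=- ask=98
bid=- ask=98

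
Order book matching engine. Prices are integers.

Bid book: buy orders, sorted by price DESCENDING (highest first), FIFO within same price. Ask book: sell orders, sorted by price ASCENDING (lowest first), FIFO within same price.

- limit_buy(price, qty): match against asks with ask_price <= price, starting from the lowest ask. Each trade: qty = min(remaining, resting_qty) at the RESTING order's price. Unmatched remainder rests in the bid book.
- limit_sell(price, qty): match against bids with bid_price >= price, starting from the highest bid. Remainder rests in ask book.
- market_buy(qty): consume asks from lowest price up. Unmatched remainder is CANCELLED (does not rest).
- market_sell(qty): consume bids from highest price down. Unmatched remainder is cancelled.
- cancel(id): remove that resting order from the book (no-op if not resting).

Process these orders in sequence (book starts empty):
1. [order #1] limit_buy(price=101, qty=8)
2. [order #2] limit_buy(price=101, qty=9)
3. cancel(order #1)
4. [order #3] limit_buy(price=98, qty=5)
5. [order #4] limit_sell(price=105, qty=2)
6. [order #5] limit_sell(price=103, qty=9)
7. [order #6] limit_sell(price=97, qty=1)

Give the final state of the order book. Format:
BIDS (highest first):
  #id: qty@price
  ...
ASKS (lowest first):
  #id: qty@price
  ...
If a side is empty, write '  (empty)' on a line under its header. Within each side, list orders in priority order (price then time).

Answer: BIDS (highest first):
  #2: 8@101
  #3: 5@98
ASKS (lowest first):
  #5: 9@103
  #4: 2@105

Derivation:
After op 1 [order #1] limit_buy(price=101, qty=8): fills=none; bids=[#1:8@101] asks=[-]
After op 2 [order #2] limit_buy(price=101, qty=9): fills=none; bids=[#1:8@101 #2:9@101] asks=[-]
After op 3 cancel(order #1): fills=none; bids=[#2:9@101] asks=[-]
After op 4 [order #3] limit_buy(price=98, qty=5): fills=none; bids=[#2:9@101 #3:5@98] asks=[-]
After op 5 [order #4] limit_sell(price=105, qty=2): fills=none; bids=[#2:9@101 #3:5@98] asks=[#4:2@105]
After op 6 [order #5] limit_sell(price=103, qty=9): fills=none; bids=[#2:9@101 #3:5@98] asks=[#5:9@103 #4:2@105]
After op 7 [order #6] limit_sell(price=97, qty=1): fills=#2x#6:1@101; bids=[#2:8@101 #3:5@98] asks=[#5:9@103 #4:2@105]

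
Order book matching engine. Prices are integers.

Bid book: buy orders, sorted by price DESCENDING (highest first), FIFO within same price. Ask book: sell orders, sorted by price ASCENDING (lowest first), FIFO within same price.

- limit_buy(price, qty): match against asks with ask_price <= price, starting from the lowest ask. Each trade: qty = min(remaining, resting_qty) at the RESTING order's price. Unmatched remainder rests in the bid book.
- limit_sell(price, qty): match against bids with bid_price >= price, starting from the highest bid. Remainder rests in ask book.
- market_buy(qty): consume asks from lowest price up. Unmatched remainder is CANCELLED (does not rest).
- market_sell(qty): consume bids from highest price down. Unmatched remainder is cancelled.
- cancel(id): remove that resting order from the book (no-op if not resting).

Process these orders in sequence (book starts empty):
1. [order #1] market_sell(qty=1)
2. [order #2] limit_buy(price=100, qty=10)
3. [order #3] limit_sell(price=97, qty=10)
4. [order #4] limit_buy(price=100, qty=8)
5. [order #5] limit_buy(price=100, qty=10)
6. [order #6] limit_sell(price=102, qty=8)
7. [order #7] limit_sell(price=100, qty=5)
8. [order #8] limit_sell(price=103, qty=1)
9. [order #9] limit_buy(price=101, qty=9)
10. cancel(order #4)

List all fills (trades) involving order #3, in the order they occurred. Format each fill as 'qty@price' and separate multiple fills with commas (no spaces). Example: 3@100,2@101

After op 1 [order #1] market_sell(qty=1): fills=none; bids=[-] asks=[-]
After op 2 [order #2] limit_buy(price=100, qty=10): fills=none; bids=[#2:10@100] asks=[-]
After op 3 [order #3] limit_sell(price=97, qty=10): fills=#2x#3:10@100; bids=[-] asks=[-]
After op 4 [order #4] limit_buy(price=100, qty=8): fills=none; bids=[#4:8@100] asks=[-]
After op 5 [order #5] limit_buy(price=100, qty=10): fills=none; bids=[#4:8@100 #5:10@100] asks=[-]
After op 6 [order #6] limit_sell(price=102, qty=8): fills=none; bids=[#4:8@100 #5:10@100] asks=[#6:8@102]
After op 7 [order #7] limit_sell(price=100, qty=5): fills=#4x#7:5@100; bids=[#4:3@100 #5:10@100] asks=[#6:8@102]
After op 8 [order #8] limit_sell(price=103, qty=1): fills=none; bids=[#4:3@100 #5:10@100] asks=[#6:8@102 #8:1@103]
After op 9 [order #9] limit_buy(price=101, qty=9): fills=none; bids=[#9:9@101 #4:3@100 #5:10@100] asks=[#6:8@102 #8:1@103]
After op 10 cancel(order #4): fills=none; bids=[#9:9@101 #5:10@100] asks=[#6:8@102 #8:1@103]

Answer: 10@100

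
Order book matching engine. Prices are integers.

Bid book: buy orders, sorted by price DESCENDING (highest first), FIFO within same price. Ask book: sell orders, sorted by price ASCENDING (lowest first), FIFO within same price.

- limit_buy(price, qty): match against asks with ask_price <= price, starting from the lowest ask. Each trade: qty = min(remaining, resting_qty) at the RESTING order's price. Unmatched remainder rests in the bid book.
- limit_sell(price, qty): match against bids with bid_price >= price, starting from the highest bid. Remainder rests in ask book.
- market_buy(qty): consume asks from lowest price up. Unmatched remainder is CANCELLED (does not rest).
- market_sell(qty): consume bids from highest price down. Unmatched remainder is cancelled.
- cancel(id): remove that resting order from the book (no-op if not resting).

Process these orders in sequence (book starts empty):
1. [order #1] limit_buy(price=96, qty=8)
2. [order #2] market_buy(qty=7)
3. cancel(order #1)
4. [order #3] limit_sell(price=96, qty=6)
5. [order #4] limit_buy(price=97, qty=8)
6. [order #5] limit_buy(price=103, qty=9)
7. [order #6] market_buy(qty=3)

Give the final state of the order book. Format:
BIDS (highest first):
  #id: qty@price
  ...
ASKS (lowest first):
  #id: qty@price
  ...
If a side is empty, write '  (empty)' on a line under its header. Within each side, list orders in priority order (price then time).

After op 1 [order #1] limit_buy(price=96, qty=8): fills=none; bids=[#1:8@96] asks=[-]
After op 2 [order #2] market_buy(qty=7): fills=none; bids=[#1:8@96] asks=[-]
After op 3 cancel(order #1): fills=none; bids=[-] asks=[-]
After op 4 [order #3] limit_sell(price=96, qty=6): fills=none; bids=[-] asks=[#3:6@96]
After op 5 [order #4] limit_buy(price=97, qty=8): fills=#4x#3:6@96; bids=[#4:2@97] asks=[-]
After op 6 [order #5] limit_buy(price=103, qty=9): fills=none; bids=[#5:9@103 #4:2@97] asks=[-]
After op 7 [order #6] market_buy(qty=3): fills=none; bids=[#5:9@103 #4:2@97] asks=[-]

Answer: BIDS (highest first):
  #5: 9@103
  #4: 2@97
ASKS (lowest first):
  (empty)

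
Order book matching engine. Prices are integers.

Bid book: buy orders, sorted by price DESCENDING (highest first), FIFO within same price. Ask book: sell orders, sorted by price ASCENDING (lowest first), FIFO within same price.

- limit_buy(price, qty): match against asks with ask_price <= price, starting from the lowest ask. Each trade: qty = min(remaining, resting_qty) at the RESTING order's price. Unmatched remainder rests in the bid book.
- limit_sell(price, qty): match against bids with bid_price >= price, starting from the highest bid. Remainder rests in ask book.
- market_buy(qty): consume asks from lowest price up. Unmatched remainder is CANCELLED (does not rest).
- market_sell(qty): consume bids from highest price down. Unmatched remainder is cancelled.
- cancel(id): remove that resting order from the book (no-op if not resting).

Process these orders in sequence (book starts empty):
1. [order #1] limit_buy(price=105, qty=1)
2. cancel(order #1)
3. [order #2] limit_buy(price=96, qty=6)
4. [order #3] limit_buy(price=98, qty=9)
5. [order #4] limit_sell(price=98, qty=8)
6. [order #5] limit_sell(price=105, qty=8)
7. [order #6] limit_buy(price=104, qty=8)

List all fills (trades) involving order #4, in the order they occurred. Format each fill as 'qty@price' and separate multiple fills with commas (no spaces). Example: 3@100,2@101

After op 1 [order #1] limit_buy(price=105, qty=1): fills=none; bids=[#1:1@105] asks=[-]
After op 2 cancel(order #1): fills=none; bids=[-] asks=[-]
After op 3 [order #2] limit_buy(price=96, qty=6): fills=none; bids=[#2:6@96] asks=[-]
After op 4 [order #3] limit_buy(price=98, qty=9): fills=none; bids=[#3:9@98 #2:6@96] asks=[-]
After op 5 [order #4] limit_sell(price=98, qty=8): fills=#3x#4:8@98; bids=[#3:1@98 #2:6@96] asks=[-]
After op 6 [order #5] limit_sell(price=105, qty=8): fills=none; bids=[#3:1@98 #2:6@96] asks=[#5:8@105]
After op 7 [order #6] limit_buy(price=104, qty=8): fills=none; bids=[#6:8@104 #3:1@98 #2:6@96] asks=[#5:8@105]

Answer: 8@98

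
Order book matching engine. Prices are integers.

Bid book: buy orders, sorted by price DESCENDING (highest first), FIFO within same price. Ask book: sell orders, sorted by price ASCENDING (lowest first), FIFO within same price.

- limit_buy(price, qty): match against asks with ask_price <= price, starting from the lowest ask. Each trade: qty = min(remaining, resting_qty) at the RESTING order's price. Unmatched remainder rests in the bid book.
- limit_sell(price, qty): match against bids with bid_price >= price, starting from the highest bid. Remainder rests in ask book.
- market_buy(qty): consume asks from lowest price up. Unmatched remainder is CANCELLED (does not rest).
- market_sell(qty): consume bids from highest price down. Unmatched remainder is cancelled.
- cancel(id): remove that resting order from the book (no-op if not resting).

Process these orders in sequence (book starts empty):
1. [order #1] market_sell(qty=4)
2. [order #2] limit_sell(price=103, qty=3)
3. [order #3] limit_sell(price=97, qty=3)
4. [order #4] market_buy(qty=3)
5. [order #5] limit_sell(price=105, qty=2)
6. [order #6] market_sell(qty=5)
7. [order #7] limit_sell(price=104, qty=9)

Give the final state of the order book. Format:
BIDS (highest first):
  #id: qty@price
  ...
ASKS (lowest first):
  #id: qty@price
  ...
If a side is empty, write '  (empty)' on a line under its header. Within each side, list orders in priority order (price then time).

After op 1 [order #1] market_sell(qty=4): fills=none; bids=[-] asks=[-]
After op 2 [order #2] limit_sell(price=103, qty=3): fills=none; bids=[-] asks=[#2:3@103]
After op 3 [order #3] limit_sell(price=97, qty=3): fills=none; bids=[-] asks=[#3:3@97 #2:3@103]
After op 4 [order #4] market_buy(qty=3): fills=#4x#3:3@97; bids=[-] asks=[#2:3@103]
After op 5 [order #5] limit_sell(price=105, qty=2): fills=none; bids=[-] asks=[#2:3@103 #5:2@105]
After op 6 [order #6] market_sell(qty=5): fills=none; bids=[-] asks=[#2:3@103 #5:2@105]
After op 7 [order #7] limit_sell(price=104, qty=9): fills=none; bids=[-] asks=[#2:3@103 #7:9@104 #5:2@105]

Answer: BIDS (highest first):
  (empty)
ASKS (lowest first):
  #2: 3@103
  #7: 9@104
  #5: 2@105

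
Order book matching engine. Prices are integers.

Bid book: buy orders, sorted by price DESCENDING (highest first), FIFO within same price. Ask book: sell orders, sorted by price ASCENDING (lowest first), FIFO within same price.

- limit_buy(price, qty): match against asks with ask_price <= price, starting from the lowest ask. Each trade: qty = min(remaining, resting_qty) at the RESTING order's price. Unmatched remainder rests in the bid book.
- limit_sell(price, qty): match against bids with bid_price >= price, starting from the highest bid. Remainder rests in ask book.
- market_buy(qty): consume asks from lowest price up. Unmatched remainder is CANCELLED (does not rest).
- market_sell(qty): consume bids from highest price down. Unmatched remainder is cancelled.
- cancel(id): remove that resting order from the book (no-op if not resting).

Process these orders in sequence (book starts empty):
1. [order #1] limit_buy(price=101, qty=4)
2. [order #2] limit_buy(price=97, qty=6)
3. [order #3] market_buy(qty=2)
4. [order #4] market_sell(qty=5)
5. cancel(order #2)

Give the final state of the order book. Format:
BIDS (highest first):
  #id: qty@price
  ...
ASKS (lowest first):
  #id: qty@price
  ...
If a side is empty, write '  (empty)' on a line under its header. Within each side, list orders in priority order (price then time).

After op 1 [order #1] limit_buy(price=101, qty=4): fills=none; bids=[#1:4@101] asks=[-]
After op 2 [order #2] limit_buy(price=97, qty=6): fills=none; bids=[#1:4@101 #2:6@97] asks=[-]
After op 3 [order #3] market_buy(qty=2): fills=none; bids=[#1:4@101 #2:6@97] asks=[-]
After op 4 [order #4] market_sell(qty=5): fills=#1x#4:4@101 #2x#4:1@97; bids=[#2:5@97] asks=[-]
After op 5 cancel(order #2): fills=none; bids=[-] asks=[-]

Answer: BIDS (highest first):
  (empty)
ASKS (lowest first):
  (empty)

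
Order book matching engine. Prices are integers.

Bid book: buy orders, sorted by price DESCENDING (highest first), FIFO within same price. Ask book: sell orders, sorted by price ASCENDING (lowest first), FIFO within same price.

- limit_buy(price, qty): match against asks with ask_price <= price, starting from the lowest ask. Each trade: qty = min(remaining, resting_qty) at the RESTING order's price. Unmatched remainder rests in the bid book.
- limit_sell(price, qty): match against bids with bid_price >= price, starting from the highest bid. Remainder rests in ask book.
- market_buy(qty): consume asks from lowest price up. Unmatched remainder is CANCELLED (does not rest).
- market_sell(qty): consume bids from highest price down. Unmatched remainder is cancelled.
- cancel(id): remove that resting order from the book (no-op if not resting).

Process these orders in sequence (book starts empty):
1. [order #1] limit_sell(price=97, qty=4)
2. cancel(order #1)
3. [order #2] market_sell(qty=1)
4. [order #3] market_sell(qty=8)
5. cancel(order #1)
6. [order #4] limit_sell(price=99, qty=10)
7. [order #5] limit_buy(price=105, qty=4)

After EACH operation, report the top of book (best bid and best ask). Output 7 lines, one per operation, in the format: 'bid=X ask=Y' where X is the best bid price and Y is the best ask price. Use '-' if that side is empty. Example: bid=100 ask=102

After op 1 [order #1] limit_sell(price=97, qty=4): fills=none; bids=[-] asks=[#1:4@97]
After op 2 cancel(order #1): fills=none; bids=[-] asks=[-]
After op 3 [order #2] market_sell(qty=1): fills=none; bids=[-] asks=[-]
After op 4 [order #3] market_sell(qty=8): fills=none; bids=[-] asks=[-]
After op 5 cancel(order #1): fills=none; bids=[-] asks=[-]
After op 6 [order #4] limit_sell(price=99, qty=10): fills=none; bids=[-] asks=[#4:10@99]
After op 7 [order #5] limit_buy(price=105, qty=4): fills=#5x#4:4@99; bids=[-] asks=[#4:6@99]

Answer: bid=- ask=97
bid=- ask=-
bid=- ask=-
bid=- ask=-
bid=- ask=-
bid=- ask=99
bid=- ask=99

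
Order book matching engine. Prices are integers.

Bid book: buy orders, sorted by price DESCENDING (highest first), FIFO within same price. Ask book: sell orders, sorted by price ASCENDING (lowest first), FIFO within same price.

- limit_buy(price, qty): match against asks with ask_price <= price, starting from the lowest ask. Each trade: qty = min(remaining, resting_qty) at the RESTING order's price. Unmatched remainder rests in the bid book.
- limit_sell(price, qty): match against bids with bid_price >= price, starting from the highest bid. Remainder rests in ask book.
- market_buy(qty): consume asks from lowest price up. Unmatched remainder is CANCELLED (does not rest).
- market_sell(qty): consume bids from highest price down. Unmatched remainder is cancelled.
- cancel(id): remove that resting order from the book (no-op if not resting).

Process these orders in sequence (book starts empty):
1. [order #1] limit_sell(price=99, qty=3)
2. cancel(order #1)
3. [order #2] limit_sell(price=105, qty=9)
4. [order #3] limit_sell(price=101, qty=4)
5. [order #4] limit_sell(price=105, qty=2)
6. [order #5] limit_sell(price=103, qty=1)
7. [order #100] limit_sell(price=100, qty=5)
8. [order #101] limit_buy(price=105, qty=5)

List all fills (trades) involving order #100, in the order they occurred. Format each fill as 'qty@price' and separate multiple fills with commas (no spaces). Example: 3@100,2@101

Answer: 5@100

Derivation:
After op 1 [order #1] limit_sell(price=99, qty=3): fills=none; bids=[-] asks=[#1:3@99]
After op 2 cancel(order #1): fills=none; bids=[-] asks=[-]
After op 3 [order #2] limit_sell(price=105, qty=9): fills=none; bids=[-] asks=[#2:9@105]
After op 4 [order #3] limit_sell(price=101, qty=4): fills=none; bids=[-] asks=[#3:4@101 #2:9@105]
After op 5 [order #4] limit_sell(price=105, qty=2): fills=none; bids=[-] asks=[#3:4@101 #2:9@105 #4:2@105]
After op 6 [order #5] limit_sell(price=103, qty=1): fills=none; bids=[-] asks=[#3:4@101 #5:1@103 #2:9@105 #4:2@105]
After op 7 [order #100] limit_sell(price=100, qty=5): fills=none; bids=[-] asks=[#100:5@100 #3:4@101 #5:1@103 #2:9@105 #4:2@105]
After op 8 [order #101] limit_buy(price=105, qty=5): fills=#101x#100:5@100; bids=[-] asks=[#3:4@101 #5:1@103 #2:9@105 #4:2@105]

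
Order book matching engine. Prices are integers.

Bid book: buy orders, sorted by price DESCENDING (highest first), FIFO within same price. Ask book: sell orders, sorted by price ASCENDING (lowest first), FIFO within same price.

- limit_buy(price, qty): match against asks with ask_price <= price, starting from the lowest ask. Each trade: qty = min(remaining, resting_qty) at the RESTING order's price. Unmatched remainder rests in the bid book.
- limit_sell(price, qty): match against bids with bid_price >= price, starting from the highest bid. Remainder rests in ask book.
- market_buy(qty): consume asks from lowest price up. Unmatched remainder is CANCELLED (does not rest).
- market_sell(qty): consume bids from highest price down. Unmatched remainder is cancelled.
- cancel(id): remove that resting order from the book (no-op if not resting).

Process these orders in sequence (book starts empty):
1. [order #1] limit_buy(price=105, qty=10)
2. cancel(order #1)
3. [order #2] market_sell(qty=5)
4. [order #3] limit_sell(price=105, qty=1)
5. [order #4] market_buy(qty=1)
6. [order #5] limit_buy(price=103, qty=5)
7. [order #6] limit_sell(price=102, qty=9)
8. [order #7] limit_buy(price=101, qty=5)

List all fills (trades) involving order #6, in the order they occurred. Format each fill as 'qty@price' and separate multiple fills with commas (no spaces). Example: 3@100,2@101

After op 1 [order #1] limit_buy(price=105, qty=10): fills=none; bids=[#1:10@105] asks=[-]
After op 2 cancel(order #1): fills=none; bids=[-] asks=[-]
After op 3 [order #2] market_sell(qty=5): fills=none; bids=[-] asks=[-]
After op 4 [order #3] limit_sell(price=105, qty=1): fills=none; bids=[-] asks=[#3:1@105]
After op 5 [order #4] market_buy(qty=1): fills=#4x#3:1@105; bids=[-] asks=[-]
After op 6 [order #5] limit_buy(price=103, qty=5): fills=none; bids=[#5:5@103] asks=[-]
After op 7 [order #6] limit_sell(price=102, qty=9): fills=#5x#6:5@103; bids=[-] asks=[#6:4@102]
After op 8 [order #7] limit_buy(price=101, qty=5): fills=none; bids=[#7:5@101] asks=[#6:4@102]

Answer: 5@103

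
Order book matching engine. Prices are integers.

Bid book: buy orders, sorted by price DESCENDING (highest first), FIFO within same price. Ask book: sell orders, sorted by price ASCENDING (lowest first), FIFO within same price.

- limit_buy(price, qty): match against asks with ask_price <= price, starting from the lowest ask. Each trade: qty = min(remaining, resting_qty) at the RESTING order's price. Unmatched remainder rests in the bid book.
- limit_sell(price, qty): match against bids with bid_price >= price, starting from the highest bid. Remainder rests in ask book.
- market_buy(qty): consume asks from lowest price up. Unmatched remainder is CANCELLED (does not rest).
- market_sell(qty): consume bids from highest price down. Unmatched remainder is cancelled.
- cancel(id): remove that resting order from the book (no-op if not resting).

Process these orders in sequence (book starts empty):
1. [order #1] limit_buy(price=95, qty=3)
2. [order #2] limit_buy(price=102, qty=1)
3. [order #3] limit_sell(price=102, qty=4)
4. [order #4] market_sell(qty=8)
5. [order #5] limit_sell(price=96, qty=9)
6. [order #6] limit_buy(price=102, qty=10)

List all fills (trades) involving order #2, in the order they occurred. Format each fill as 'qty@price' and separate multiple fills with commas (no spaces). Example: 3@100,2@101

After op 1 [order #1] limit_buy(price=95, qty=3): fills=none; bids=[#1:3@95] asks=[-]
After op 2 [order #2] limit_buy(price=102, qty=1): fills=none; bids=[#2:1@102 #1:3@95] asks=[-]
After op 3 [order #3] limit_sell(price=102, qty=4): fills=#2x#3:1@102; bids=[#1:3@95] asks=[#3:3@102]
After op 4 [order #4] market_sell(qty=8): fills=#1x#4:3@95; bids=[-] asks=[#3:3@102]
After op 5 [order #5] limit_sell(price=96, qty=9): fills=none; bids=[-] asks=[#5:9@96 #3:3@102]
After op 6 [order #6] limit_buy(price=102, qty=10): fills=#6x#5:9@96 #6x#3:1@102; bids=[-] asks=[#3:2@102]

Answer: 1@102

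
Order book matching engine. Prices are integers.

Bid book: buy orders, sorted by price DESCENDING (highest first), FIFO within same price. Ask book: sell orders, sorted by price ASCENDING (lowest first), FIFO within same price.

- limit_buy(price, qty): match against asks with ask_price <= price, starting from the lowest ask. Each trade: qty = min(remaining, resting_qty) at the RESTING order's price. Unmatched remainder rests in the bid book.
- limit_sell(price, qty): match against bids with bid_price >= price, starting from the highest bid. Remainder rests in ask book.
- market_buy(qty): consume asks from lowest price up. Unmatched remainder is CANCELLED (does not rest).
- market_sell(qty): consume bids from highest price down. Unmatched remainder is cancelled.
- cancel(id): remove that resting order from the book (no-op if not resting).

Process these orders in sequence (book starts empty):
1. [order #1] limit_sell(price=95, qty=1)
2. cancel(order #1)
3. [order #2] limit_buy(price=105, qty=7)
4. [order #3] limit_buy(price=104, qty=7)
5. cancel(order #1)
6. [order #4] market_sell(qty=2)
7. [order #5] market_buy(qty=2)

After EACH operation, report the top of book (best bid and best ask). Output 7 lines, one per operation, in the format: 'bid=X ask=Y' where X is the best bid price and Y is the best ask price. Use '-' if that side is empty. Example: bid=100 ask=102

After op 1 [order #1] limit_sell(price=95, qty=1): fills=none; bids=[-] asks=[#1:1@95]
After op 2 cancel(order #1): fills=none; bids=[-] asks=[-]
After op 3 [order #2] limit_buy(price=105, qty=7): fills=none; bids=[#2:7@105] asks=[-]
After op 4 [order #3] limit_buy(price=104, qty=7): fills=none; bids=[#2:7@105 #3:7@104] asks=[-]
After op 5 cancel(order #1): fills=none; bids=[#2:7@105 #3:7@104] asks=[-]
After op 6 [order #4] market_sell(qty=2): fills=#2x#4:2@105; bids=[#2:5@105 #3:7@104] asks=[-]
After op 7 [order #5] market_buy(qty=2): fills=none; bids=[#2:5@105 #3:7@104] asks=[-]

Answer: bid=- ask=95
bid=- ask=-
bid=105 ask=-
bid=105 ask=-
bid=105 ask=-
bid=105 ask=-
bid=105 ask=-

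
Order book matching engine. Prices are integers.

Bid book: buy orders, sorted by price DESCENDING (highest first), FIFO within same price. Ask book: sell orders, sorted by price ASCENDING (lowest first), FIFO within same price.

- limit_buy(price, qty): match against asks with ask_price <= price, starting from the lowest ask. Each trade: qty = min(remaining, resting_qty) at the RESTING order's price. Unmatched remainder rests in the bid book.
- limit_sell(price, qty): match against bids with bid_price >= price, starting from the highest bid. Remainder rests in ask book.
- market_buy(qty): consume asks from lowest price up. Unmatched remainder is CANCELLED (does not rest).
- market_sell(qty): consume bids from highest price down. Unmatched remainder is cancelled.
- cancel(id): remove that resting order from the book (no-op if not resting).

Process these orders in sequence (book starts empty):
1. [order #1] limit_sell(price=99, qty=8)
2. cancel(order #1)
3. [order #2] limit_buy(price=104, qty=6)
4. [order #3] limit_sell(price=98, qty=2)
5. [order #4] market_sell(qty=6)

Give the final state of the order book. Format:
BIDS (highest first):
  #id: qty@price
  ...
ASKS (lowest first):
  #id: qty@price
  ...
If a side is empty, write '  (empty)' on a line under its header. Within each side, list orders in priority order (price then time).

After op 1 [order #1] limit_sell(price=99, qty=8): fills=none; bids=[-] asks=[#1:8@99]
After op 2 cancel(order #1): fills=none; bids=[-] asks=[-]
After op 3 [order #2] limit_buy(price=104, qty=6): fills=none; bids=[#2:6@104] asks=[-]
After op 4 [order #3] limit_sell(price=98, qty=2): fills=#2x#3:2@104; bids=[#2:4@104] asks=[-]
After op 5 [order #4] market_sell(qty=6): fills=#2x#4:4@104; bids=[-] asks=[-]

Answer: BIDS (highest first):
  (empty)
ASKS (lowest first):
  (empty)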